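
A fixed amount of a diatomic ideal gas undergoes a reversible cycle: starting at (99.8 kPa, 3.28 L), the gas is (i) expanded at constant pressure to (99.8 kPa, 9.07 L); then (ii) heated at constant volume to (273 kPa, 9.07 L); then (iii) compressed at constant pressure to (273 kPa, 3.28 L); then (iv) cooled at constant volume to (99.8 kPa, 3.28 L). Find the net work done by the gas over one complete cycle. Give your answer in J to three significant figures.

W_net ≈ -1000 J

Constant-volume legs do no work.
W(i) = (99.8)(9.07 − 3.28) = 577.8 J; W(iii) = (273)(3.28 − 9.07) = -1581 J.
W_net = 577.8 − 1581 = -1003 J (the counter-clockwise enclosed area).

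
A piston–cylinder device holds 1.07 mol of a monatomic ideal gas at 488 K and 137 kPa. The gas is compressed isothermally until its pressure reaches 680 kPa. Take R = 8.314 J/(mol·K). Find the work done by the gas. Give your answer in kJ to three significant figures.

Isothermal process: W = nRT ln(V₂/V₁) = nRT ln(P₁/P₂).
W = (1.07)(8.314)(488) × ln(137/680)
  = 4341 × ln(0.2015) = 4341 × -1.602
W_by_gas = -6955 J.

W ≈ -6.96 kJ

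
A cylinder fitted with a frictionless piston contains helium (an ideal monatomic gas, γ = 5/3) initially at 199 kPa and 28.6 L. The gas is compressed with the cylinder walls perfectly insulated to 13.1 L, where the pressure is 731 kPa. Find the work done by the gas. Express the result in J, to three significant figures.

W ≈ -5830 J

Adiabatic: W = (P₁V₁ − P₂V₂)/(γ − 1) with γ = 5/3.
P₁V₁ = 5691 J, P₂V₂ = 9576 J.
W = (5691 − 9576) / 0.6667 = -5827 J.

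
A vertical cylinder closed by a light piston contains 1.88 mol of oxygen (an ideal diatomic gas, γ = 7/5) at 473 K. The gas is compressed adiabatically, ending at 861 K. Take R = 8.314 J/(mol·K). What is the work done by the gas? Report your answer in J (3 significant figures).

Adiabatic ⇒ Q = 0, so W_by = −ΔU = nCᵥ(T₁ − T₂).
Cᵥ = 5R/2 = 20.79 J/(mol·K).
W = (1.88)(20.79)(473 − 861) = -15161 J.

W ≈ -15200 J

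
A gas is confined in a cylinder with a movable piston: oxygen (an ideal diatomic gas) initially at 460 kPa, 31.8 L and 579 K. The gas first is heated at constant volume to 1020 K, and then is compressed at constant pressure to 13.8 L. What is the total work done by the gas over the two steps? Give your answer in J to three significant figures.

Step 1 (isochoric): W = 0 (constant volume).
After step 1: P = 810.4 kPa (V unchanged).
Step 2 (isobaric): W = PΔV = (810.4 kPa)(13.8 − 31.8 L) = -14587 J.
W_total = 0 − 14587 = -14587 J.

W_total ≈ -14600 J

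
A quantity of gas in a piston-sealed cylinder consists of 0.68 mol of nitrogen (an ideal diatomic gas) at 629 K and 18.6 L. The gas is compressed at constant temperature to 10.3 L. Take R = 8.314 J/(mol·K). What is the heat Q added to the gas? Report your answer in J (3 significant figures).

Q ≈ -2100 J

Isothermal ⇒ ΔU = 0, so Q = W = nRT ln(V₂/V₁).
Q = (0.68)(8.314)(629) ln(10.3/18.6) = 3556 × -0.591 = -2102 J.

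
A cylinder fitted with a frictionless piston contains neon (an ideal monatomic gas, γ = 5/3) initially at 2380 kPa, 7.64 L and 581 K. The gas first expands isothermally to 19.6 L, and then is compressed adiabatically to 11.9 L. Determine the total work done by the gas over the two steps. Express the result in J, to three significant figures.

Step 1 (isothermal): W = P₁V₁ ln(V₂/V₁) = (18183) ln(19.6/7.64) = 17131 J.
After step 1: P = 927.7 kPa, V = 19.6 L, T = 581 K.
Step 2 (adiabatic): W = (P₁V₁ − P₂V₂)/(γ−1) = (18183 − 25360)/0.667 = -10765 J.
W_total = 17131 − 10765 = 6366 J.

W_total ≈ 6370 J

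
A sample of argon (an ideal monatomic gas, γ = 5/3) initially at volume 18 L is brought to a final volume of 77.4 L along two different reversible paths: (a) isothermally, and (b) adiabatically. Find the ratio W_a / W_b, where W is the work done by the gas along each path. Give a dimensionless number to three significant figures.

Path (a) isothermal: W = P₁V₁ ln(V₂/V₁) → W_a/(P₁V₁) = 1.459.
Path (b) adiabatic: W = P₁V₁(1 − (V₁/V₂)^(γ−1))/(γ−1) → W_b/(P₁V₁) = 0.9327.
W_a / W_b = 1.459 / 0.9327 = 1.564.

W_a / W_b ≈ 1.56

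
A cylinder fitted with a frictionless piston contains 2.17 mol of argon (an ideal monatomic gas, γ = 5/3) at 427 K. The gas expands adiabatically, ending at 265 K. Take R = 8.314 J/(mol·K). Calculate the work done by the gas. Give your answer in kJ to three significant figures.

W ≈ 4.38 kJ

Adiabatic ⇒ Q = 0, so W_by = −ΔU = nCᵥ(T₁ − T₂).
Cᵥ = 3R/2 = 12.47 J/(mol·K).
W = (2.17)(12.47)(427 − 265) = 4384 J.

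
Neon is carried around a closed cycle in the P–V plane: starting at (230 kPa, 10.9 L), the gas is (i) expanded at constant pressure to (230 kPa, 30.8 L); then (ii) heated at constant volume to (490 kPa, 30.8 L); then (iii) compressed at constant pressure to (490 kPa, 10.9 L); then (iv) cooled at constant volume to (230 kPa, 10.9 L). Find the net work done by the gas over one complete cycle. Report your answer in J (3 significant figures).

Constant-volume legs do no work.
W(i) = (230)(30.8 − 10.9) = 4577 J; W(iii) = (490)(10.9 − 30.8) = -9751 J.
W_net = 4577 − 9751 = -5174 J (the counter-clockwise enclosed area).

W_net ≈ -5170 J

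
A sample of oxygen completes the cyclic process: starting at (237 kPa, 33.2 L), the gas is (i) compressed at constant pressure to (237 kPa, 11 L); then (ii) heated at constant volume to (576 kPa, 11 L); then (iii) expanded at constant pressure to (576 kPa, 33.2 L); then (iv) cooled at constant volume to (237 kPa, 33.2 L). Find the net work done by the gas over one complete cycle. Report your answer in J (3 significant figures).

Constant-volume legs do no work.
W(i) = (237)(11 − 33.2) = -5261 J; W(iii) = (576)(33.2 − 11) = 12787 J.
W_net = -5261 + 12787 = 7526 J (the clockwise enclosed area).

W_net ≈ 7530 J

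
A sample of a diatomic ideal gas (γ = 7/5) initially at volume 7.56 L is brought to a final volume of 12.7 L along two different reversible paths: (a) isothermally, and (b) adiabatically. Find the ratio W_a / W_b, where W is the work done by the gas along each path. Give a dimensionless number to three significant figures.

W_a / W_b ≈ 1.11

Path (a) isothermal: W = P₁V₁ ln(V₂/V₁) → W_a/(P₁V₁) = 0.5187.
Path (b) adiabatic: W = P₁V₁(1 − (V₁/V₂)^(γ−1))/(γ−1) → W_b/(P₁V₁) = 0.4685.
W_a / W_b = 0.5187 / 0.4685 = 1.107.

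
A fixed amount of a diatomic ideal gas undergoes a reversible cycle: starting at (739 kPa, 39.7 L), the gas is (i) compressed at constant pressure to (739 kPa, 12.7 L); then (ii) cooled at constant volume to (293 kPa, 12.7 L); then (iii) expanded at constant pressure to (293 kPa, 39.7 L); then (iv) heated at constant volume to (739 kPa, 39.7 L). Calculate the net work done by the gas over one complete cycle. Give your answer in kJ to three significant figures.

Constant-volume legs do no work.
W(i) = (739)(12.7 − 39.7) = -19953 J; W(iii) = (293)(39.7 − 12.7) = 7911 J.
W_net = -19953 + 7911 = -12042 J (the counter-clockwise enclosed area).

W_net ≈ -12.0 kJ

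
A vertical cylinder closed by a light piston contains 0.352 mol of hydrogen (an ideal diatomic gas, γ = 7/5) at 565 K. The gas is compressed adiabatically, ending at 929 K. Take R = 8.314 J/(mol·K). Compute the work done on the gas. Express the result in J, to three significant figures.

Adiabatic ⇒ Q = 0, so W_by = −ΔU = nCᵥ(T₁ − T₂).
Cᵥ = 5R/2 = 20.79 J/(mol·K).
W = (0.352)(20.79)(565 − 929) = -2663 J.
Work on gas = −W_by = 2663 J.

W ≈ 2660 J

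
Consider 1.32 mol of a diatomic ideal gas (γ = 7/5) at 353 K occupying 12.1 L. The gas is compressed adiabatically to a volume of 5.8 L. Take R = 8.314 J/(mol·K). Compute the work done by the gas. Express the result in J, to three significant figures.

Adiabatic: TV^(γ−1) = const with γ = 7/5.
T₂ = T₁ (V₁/V₂)^(γ−1) = 353 × (12.1/5.8)^0.4 = 353 × 1.342 = 473.7 K.
W_by = nCᵥ(T₁ − T₂) = (1.32)(20.79)(353 − 473.7) = -3312 J.

W ≈ -3310 J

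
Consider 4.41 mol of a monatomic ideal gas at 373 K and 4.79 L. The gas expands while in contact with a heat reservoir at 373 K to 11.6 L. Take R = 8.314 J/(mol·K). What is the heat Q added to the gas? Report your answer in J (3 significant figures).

Isothermal ⇒ ΔU = 0, so Q = W = nRT ln(V₂/V₁).
Q = (4.41)(8.314)(373) ln(11.6/4.79) = 13676 × 0.8845 = 12096 J.

Q ≈ 12100 J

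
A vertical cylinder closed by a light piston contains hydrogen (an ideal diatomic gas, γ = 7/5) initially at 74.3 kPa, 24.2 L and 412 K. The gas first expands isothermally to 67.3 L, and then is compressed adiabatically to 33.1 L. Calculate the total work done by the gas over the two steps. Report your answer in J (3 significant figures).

Step 1 (isothermal): W = P₁V₁ ln(V₂/V₁) = (1798) ln(67.3/24.2) = 1839 J.
After step 1: P = 26.72 kPa, V = 67.3 L, T = 412 K.
Step 2 (adiabatic): W = (P₁V₁ − P₂V₂)/(γ−1) = (1798 − 2388)/0.4 = -1475 J.
W_total = 1839 − 1475 = 363.6 J.

W_total ≈ 364 J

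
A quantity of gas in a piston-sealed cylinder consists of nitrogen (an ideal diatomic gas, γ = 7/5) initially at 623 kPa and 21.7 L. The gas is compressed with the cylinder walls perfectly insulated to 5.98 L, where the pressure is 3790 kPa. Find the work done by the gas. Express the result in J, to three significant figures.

Adiabatic: W = (P₁V₁ − P₂V₂)/(γ − 1) with γ = 7/5.
P₁V₁ = 13519 J, P₂V₂ = 22664 J.
W = (13519 − 22664) / 0.4 = -22863 J.

W ≈ -22900 J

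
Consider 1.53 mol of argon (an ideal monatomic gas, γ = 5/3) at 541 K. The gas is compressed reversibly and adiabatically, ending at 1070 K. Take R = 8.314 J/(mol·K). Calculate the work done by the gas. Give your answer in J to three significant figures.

W ≈ -10100 J

Adiabatic ⇒ Q = 0, so W_by = −ΔU = nCᵥ(T₁ − T₂).
Cᵥ = 3R/2 = 12.47 J/(mol·K).
W = (1.53)(12.47)(541 − 1070) = -10094 J.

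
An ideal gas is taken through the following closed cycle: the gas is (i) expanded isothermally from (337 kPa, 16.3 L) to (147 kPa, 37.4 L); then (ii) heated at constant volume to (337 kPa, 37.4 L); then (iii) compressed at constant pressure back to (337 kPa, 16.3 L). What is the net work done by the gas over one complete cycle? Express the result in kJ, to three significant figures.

W_net ≈ -2.55 kJ

Leg (i): W = PᵢVᵢ ln(V_f/Vᵢ) = (5493) ln(37.4/16.3) = 4562 J.
Leg (ii): W = 0.
Leg (iii): W = PΔV = (337)(16.3 − 37.4) = -7111 J.
W_net = 4562 − 7111 = -2549 J.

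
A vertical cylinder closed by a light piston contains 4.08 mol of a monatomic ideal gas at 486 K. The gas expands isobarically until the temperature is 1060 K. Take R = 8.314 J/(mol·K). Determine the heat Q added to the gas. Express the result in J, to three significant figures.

Isobaric: W = nRΔT = (4.08)(8.314)(574) = 19471 J.
ΔU = nCᵥΔT with Cᵥ = 3R/2: ΔU = (4.08)(12.47)(574) = 29206 J.
Q = ΔU + W = 29206 + 19471 = 48677 J.

Q ≈ 48700 J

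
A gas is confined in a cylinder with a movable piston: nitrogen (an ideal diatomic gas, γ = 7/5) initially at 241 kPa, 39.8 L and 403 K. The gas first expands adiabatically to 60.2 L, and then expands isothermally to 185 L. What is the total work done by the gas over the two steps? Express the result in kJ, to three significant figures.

W_total ≈ 12.8 kJ

Step 1 (adiabatic): W = (P₁V₁ − P₂V₂)/(γ−1) = (9592 − 8129)/0.4 = 3658 J.
After step 1: P = 135 kPa, V = 60.2 L, T = 341.5 K.
Step 2 (isothermal): W = P₁V₁ ln(V₂/V₁) = (8129) ln(185/60.2) = 9126 J.
W_total = 3658 + 9126 = 12784 J.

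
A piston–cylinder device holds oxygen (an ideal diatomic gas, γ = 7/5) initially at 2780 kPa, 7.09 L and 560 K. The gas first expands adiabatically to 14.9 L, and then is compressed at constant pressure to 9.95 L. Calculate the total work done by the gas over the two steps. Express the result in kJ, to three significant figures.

Step 1 (adiabatic): W = (P₁V₁ − P₂V₂)/(γ−1) = (19710 − 14645)/0.4 = 12664 J.
After step 1: P = 982.9 kPa, V = 14.9 L, T = 416.1 K.
Step 2 (isobaric): W = PΔV = (982.9 kPa)(9.95 − 14.9 L) = -4865 J.
W_total = 12664 − 4865 = 7799 J.

W_total ≈ 7.80 kJ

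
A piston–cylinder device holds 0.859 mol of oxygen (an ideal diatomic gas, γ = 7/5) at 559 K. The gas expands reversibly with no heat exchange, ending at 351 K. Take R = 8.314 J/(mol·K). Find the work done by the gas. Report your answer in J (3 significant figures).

Adiabatic ⇒ Q = 0, so W_by = −ΔU = nCᵥ(T₁ − T₂).
Cᵥ = 5R/2 = 20.79 J/(mol·K).
W = (0.859)(20.79)(559 − 351) = 3714 J.

W ≈ 3710 J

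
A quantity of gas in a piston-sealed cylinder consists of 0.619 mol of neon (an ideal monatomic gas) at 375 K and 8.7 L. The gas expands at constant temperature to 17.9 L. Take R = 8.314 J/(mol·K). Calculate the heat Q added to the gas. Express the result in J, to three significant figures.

Q ≈ 1390 J

Isothermal ⇒ ΔU = 0, so Q = W = nRT ln(V₂/V₁).
Q = (0.619)(8.314)(375) ln(17.9/8.7) = 1930 × 0.7215 = 1392 J.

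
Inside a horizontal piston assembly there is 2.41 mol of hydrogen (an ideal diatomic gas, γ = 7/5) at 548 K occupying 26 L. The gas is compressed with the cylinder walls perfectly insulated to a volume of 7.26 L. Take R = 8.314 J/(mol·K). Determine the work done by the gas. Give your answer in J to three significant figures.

Adiabatic: TV^(γ−1) = const with γ = 7/5.
T₂ = T₁ (V₁/V₂)^(γ−1) = 548 × (26/7.26)^0.4 = 548 × 1.666 = 912.8 K.
W_by = nCᵥ(T₁ − T₂) = (2.41)(20.79)(548 − 912.8) = -18276 J.

W ≈ -18300 J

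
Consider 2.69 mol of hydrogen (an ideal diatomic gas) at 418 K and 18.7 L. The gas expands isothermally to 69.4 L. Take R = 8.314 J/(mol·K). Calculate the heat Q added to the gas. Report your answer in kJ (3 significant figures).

Isothermal ⇒ ΔU = 0, so Q = W = nRT ln(V₂/V₁).
Q = (2.69)(8.314)(418) ln(69.4/18.7) = 9348 × 1.311 = 12259 J.

Q ≈ 12.3 kJ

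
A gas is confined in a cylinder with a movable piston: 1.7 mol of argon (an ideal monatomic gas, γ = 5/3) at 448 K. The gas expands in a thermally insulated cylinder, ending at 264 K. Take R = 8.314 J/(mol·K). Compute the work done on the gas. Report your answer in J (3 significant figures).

W ≈ -3900 J

Adiabatic ⇒ Q = 0, so W_by = −ΔU = nCᵥ(T₁ − T₂).
Cᵥ = 3R/2 = 12.47 J/(mol·K).
W = (1.7)(12.47)(448 − 264) = 3901 J.
Work on gas = −W_by = -3901 J.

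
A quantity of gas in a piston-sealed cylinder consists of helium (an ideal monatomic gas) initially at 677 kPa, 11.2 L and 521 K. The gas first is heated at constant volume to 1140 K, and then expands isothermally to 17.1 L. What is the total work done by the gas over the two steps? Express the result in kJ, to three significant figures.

Step 1 (isochoric): W = 0 (constant volume).
After step 1: P = 1481 kPa (V unchanged).
Step 2 (isothermal): W = P₁V₁ ln(V₂/V₁) = (16591) ln(17.1/11.2) = 7021 J.
W_total = 0 + 7021 = 7021 J.

W_total ≈ 7.02 kJ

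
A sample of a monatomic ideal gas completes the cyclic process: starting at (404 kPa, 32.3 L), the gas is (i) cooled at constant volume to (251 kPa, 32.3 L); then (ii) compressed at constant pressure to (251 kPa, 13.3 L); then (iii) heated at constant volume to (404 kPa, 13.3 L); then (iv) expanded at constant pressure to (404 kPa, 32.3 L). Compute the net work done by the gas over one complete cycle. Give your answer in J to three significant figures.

W_net ≈ 2910 J

Constant-volume legs do no work.
W(ii) = (251)(13.3 − 32.3) = -4769 J; W(iv) = (404)(32.3 − 13.3) = 7676 J.
W_net = -4769 + 7676 = 2907 J (the clockwise enclosed area).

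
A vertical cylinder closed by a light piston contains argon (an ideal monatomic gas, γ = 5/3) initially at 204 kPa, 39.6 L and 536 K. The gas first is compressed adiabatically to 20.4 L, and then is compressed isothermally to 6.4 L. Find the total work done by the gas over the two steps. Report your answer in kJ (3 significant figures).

W_total ≈ -21.3 kJ

Step 1 (adiabatic): W = (P₁V₁ − P₂V₂)/(γ−1) = (8078 − 12571)/0.667 = -6739 J.
After step 1: P = 616.2 kPa, V = 20.4 L, T = 834.1 K.
Step 2 (isothermal): W = P₁V₁ ln(V₂/V₁) = (12571) ln(6.4/20.4) = -14573 J.
W_total = -6739 − 14573 = -21312 J.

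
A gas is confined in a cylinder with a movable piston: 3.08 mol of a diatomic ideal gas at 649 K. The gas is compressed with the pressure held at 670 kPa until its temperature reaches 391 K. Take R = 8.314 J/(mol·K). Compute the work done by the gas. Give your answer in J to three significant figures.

Isobaric: W = P ΔV = nR ΔT.
W = (3.08)(8.314)(391 − 649) = -6607 J.

W ≈ -6610 J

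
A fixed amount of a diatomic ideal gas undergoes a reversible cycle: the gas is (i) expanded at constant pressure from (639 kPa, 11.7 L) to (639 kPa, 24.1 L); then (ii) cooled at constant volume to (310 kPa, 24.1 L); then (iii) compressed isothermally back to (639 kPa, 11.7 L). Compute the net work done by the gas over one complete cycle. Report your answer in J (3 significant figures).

W_net ≈ 2520 J

Leg (i): W = PΔV = (639)(24.1 − 11.7) = 7924 J.
Leg (ii): W = 0.
Leg (iii): W = PᵢVᵢ ln(V_f/Vᵢ) = (7471) ln(11.7/24.1) = -5399 J.
W_net = 7924 − 5399 = 2525 J.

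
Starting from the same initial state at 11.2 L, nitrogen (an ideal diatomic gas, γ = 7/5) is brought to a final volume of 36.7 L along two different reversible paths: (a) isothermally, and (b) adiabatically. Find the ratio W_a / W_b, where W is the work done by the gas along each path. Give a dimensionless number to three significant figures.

Path (a) isothermal: W = P₁V₁ ln(V₂/V₁) → W_a/(P₁V₁) = 1.187.
Path (b) adiabatic: W = P₁V₁(1 − (V₁/V₂)^(γ−1))/(γ−1) → W_b/(P₁V₁) = 0.9449.
W_a / W_b = 1.187 / 0.9449 = 1.256.

W_a / W_b ≈ 1.26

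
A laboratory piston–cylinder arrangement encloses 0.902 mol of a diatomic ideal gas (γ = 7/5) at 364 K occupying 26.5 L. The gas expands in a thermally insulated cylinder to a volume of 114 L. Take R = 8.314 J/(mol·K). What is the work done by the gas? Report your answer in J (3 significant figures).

Adiabatic: TV^(γ−1) = const with γ = 7/5.
T₂ = T₁ (V₁/V₂)^(γ−1) = 364 × (26.5/114)^0.4 = 364 × 0.5579 = 203.1 K.
W_by = nCᵥ(T₁ − T₂) = (0.902)(20.79)(364 − 203.1) = 3017 J.

W ≈ 3020 J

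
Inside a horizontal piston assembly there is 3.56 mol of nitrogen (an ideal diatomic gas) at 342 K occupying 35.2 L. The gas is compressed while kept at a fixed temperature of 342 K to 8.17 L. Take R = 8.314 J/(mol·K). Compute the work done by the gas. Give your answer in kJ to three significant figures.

Isothermal: W = nRT ln(V₂/V₁).
W = (3.56)(8.314)(342) × ln(8.17/35.2)
  = 10122 × -1.461
W_by_gas = -14785 J.

W ≈ -14.8 kJ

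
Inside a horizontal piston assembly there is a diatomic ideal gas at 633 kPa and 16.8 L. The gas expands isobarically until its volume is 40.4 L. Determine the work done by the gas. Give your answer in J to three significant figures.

Isobaric: W = P ΔV.
W = (633 kPa)(40.4 − 16.8 L) = (633)(23.6) = 14939 J.

W ≈ 14900 J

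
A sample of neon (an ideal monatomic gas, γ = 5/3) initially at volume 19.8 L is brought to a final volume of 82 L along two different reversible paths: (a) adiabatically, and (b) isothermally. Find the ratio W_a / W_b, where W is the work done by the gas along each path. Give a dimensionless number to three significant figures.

W_a / W_b ≈ 0.646

Path (a) adiabatic: W = P₁V₁(1 − (V₁/V₂)^(γ−1))/(γ−1) → W_a/(P₁V₁) = 0.9184.
Path (b) isothermal: W = P₁V₁ ln(V₂/V₁) → W_b/(P₁V₁) = 1.421.
W_a / W_b = 0.9184 / 1.421 = 0.6463.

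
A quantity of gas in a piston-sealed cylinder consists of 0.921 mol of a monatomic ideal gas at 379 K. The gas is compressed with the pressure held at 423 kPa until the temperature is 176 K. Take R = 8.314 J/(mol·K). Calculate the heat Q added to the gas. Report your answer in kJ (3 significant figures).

Isobaric: W = nRΔT = (0.921)(8.314)(-203) = -1554 J.
ΔU = nCᵥΔT with Cᵥ = 3R/2: ΔU = (0.921)(12.47)(-203) = -2332 J.
Q = ΔU + W = -2332 − 1554 = -3886 J.

Q ≈ -3.89 kJ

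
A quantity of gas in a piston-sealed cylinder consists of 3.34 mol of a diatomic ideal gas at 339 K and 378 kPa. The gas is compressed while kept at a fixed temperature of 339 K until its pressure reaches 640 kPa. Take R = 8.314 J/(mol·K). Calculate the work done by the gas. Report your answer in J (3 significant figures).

W ≈ -4960 J

Isothermal process: W = nRT ln(V₂/V₁) = nRT ln(P₁/P₂).
W = (3.34)(8.314)(339) × ln(378/640)
  = 9414 × ln(0.5906) = 9414 × -0.5266
W_by_gas = -4957 J.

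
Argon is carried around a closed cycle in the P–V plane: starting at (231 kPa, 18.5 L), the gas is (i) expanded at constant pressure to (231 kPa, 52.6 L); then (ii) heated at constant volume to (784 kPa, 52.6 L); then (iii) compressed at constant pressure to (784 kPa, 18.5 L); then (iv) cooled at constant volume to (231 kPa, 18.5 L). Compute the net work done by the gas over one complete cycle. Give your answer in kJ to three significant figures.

W_net ≈ -18.9 kJ

Constant-volume legs do no work.
W(i) = (231)(52.6 − 18.5) = 7877 J; W(iii) = (784)(18.5 − 52.6) = -26734 J.
W_net = 7877 − 26734 = -18857 J (the counter-clockwise enclosed area).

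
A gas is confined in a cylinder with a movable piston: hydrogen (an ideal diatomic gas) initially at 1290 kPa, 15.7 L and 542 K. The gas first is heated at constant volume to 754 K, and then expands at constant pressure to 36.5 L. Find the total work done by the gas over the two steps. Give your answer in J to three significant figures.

W_total ≈ 37300 J

Step 1 (isochoric): W = 0 (constant volume).
After step 1: P = 1795 kPa (V unchanged).
Step 2 (isobaric): W = PΔV = (1795 kPa)(36.5 − 15.7 L) = 37327 J.
W_total = 0 + 37327 = 37327 J.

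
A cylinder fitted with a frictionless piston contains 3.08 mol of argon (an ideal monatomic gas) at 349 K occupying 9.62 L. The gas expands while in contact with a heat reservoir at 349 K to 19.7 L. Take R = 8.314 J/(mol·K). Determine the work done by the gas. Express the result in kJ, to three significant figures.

W ≈ 6.41 kJ

Isothermal: W = nRT ln(V₂/V₁).
W = (3.08)(8.314)(349) × ln(19.7/9.62)
  = 8937 × 0.7168
W_by_gas = 6406 J.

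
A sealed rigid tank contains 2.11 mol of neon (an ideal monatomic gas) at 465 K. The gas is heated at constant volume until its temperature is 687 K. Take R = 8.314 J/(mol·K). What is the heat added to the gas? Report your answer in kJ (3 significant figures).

Constant volume ⇒ W = 0, so Q = ΔU = nCᵥΔT with Cᵥ = 3R/2 = 12.47 J/(mol·K).
ΔU = (2.11)(12.47)(687 − 465) = 5842 J.

Q ≈ 5.84 kJ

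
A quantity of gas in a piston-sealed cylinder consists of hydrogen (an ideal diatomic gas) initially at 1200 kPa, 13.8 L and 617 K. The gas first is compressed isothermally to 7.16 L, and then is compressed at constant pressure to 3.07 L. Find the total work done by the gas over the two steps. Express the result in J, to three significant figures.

W_total ≈ -20300 J

Step 1 (isothermal): W = P₁V₁ ln(V₂/V₁) = (16560) ln(7.16/13.8) = -10866 J.
After step 1: P = 2313 kPa, V = 7.16 L, T = 617 K.
Step 2 (isobaric): W = PΔV = (2313 kPa)(3.07 − 7.16 L) = -9460 J.
W_total = -10866 − 9460 = -20326 J.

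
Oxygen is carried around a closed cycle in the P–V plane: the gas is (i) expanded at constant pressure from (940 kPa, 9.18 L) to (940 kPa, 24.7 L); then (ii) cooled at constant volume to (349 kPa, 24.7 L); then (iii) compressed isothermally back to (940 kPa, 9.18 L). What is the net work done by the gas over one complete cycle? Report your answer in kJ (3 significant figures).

Leg (i): W = PΔV = (940)(24.7 − 9.18) = 14589 J.
Leg (ii): W = 0.
Leg (iii): W = PᵢVᵢ ln(V_f/Vᵢ) = (8620) ln(9.18/24.7) = -8532 J.
W_net = 14589 − 8532 = 6057 J.

W_net ≈ 6.06 kJ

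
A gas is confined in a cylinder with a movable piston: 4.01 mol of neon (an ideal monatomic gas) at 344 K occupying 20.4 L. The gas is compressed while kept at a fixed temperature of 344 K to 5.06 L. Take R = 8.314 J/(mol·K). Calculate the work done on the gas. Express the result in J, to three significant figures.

Isothermal: W = nRT ln(V₂/V₁).
W = (4.01)(8.314)(344) × ln(5.06/20.4)
  = 11469 × -1.394
W_by_gas = -15989 J; work on gas = −W_by = 15989 J.

W ≈ 16000 J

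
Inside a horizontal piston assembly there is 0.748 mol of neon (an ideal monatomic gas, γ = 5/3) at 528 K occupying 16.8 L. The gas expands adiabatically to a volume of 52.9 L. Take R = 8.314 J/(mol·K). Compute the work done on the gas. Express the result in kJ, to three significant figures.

Adiabatic: TV^(γ−1) = const with γ = 5/3.
T₂ = T₁ (V₁/V₂)^(γ−1) = 528 × (16.8/52.9)^0.667 = 528 × 0.4655 = 245.8 K.
W_by = nCᵥ(T₁ − T₂) = (0.748)(12.47)(528 − 245.8) = 2633 J.
Work on gas = −W_by = -2633 J.

W ≈ -2.63 kJ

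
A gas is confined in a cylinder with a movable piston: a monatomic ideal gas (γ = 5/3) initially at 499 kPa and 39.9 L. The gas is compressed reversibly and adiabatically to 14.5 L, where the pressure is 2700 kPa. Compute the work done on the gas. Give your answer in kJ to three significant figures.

Adiabatic: W = (P₁V₁ − P₂V₂)/(γ − 1) with γ = 5/3.
P₁V₁ = 19910 J, P₂V₂ = 39150 J.
W = (19910 − 39150) / 0.6667 = -28860 J.
Work on gas = −W_by = 28860 J.

W ≈ 28.9 kJ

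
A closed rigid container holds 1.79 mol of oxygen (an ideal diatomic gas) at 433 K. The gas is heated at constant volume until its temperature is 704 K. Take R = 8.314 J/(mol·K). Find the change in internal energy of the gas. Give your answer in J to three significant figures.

ΔU ≈ 10100 J

Constant volume ⇒ W = 0, so Q = ΔU = nCᵥΔT with Cᵥ = 5R/2 = 20.79 J/(mol·K).
ΔU = (1.79)(20.79)(704 − 433) = 10083 J.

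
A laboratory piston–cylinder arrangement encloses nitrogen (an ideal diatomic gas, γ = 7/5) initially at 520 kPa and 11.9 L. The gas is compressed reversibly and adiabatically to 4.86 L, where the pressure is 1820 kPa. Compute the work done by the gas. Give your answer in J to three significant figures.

Adiabatic: W = (P₁V₁ − P₂V₂)/(γ − 1) with γ = 7/5.
P₁V₁ = 6188 J, P₂V₂ = 8845 J.
W = (6188 − 8845) / 0.4 = -6643 J.

W ≈ -6640 J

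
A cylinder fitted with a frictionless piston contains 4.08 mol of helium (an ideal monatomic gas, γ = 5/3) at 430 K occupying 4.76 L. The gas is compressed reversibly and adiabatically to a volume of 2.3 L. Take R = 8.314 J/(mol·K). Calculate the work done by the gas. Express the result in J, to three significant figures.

Adiabatic: TV^(γ−1) = const with γ = 5/3.
T₂ = T₁ (V₁/V₂)^(γ−1) = 430 × (4.76/2.3)^0.667 = 430 × 1.624 = 698.3 K.
W_by = nCᵥ(T₁ − T₂) = (4.08)(12.47)(430 − 698.3) = -13653 J.

W ≈ -13700 J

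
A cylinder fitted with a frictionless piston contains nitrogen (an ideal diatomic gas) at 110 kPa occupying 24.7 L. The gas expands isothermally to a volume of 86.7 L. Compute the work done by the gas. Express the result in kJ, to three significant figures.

Isothermal: W = nRT ln(V₂/V₁) = P₁V₁ ln(V₂/V₁).
P₁V₁ = (110 kPa)(24.7 L) = 2717 J.
W = 2717 × ln(86.7/24.7) = 2717 × 1.256
W_by_gas = 3412 J.

W ≈ 3.41 kJ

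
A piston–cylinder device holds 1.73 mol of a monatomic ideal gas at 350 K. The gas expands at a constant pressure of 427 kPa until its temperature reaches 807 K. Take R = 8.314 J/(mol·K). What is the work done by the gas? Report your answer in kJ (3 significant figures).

W ≈ 6.57 kJ

Isobaric: W = P ΔV = nR ΔT.
W = (1.73)(8.314)(807 − 350) = 6573 J.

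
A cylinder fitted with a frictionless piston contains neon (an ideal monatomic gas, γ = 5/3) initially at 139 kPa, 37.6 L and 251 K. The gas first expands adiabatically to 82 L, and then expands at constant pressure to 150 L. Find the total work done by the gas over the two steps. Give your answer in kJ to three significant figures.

W_total ≈ 5.76 kJ

Step 1 (adiabatic): W = (P₁V₁ − P₂V₂)/(γ−1) = (5226 − 3108)/0.667 = 3178 J.
After step 1: P = 37.9 kPa, V = 82 L, T = 149.3 K.
Step 2 (isobaric): W = PΔV = (37.9 kPa)(150 − 82 L) = 2577 J.
W_total = 3178 + 2577 = 5755 J.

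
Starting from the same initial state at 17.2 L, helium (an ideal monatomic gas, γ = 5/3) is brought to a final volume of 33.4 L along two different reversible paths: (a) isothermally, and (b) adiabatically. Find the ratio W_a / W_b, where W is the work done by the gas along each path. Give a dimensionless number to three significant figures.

W_a / W_b ≈ 1.24

Path (a) isothermal: W = P₁V₁ ln(V₂/V₁) → W_a/(P₁V₁) = 0.6636.
Path (b) adiabatic: W = P₁V₁(1 − (V₁/V₂)^(γ−1))/(γ−1) → W_b/(P₁V₁) = 0.5363.
W_a / W_b = 0.6636 / 0.5363 = 1.237.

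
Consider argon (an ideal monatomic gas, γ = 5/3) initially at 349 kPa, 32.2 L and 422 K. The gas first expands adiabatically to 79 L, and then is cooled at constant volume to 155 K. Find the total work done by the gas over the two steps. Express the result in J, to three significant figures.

W_total ≈ 7590 J

Step 1 (adiabatic): W = (P₁V₁ − P₂V₂)/(γ−1) = (11238 − 6178)/0.667 = 7590 J.
Step 2 (isochoric): W = 0 (constant volume).
W_total = 7590 + 0 = 7590 J.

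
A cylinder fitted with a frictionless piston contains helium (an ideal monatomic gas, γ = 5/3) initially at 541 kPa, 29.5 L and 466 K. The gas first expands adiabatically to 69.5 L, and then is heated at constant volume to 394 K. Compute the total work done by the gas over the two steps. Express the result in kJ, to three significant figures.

Step 1 (adiabatic): W = (P₁V₁ − P₂V₂)/(γ−1) = (15960 − 9014)/0.667 = 10418 J.
Step 2 (isochoric): W = 0 (constant volume).
W_total = 10418 + 0 = 10418 J.

W_total ≈ 10.4 kJ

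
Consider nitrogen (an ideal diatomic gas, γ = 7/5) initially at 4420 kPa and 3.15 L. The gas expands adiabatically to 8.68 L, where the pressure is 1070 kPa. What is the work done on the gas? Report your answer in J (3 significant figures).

W ≈ -11600 J

Adiabatic: W = (P₁V₁ − P₂V₂)/(γ − 1) with γ = 7/5.
P₁V₁ = 13923 J, P₂V₂ = 9288 J.
W = (13923 − 9288) / 0.4 = 11589 J.
Work on gas = −W_by = -11589 J.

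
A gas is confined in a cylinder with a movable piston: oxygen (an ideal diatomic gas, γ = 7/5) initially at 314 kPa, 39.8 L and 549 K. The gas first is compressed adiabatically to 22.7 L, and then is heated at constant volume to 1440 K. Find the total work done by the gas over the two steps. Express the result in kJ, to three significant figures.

W_total ≈ -7.87 kJ

Step 1 (adiabatic): W = (P₁V₁ − P₂V₂)/(γ−1) = (12497 − 15644)/0.4 = -7868 J.
Step 2 (isochoric): W = 0 (constant volume).
W_total = -7868 + 0 = -7868 J.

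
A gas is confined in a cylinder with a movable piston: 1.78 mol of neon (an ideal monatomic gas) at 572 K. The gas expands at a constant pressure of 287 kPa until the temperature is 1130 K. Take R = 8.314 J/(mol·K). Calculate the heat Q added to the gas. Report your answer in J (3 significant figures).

Isobaric: W = nRΔT = (1.78)(8.314)(558) = 8258 J.
ΔU = nCᵥΔT with Cᵥ = 3R/2: ΔU = (1.78)(12.47)(558) = 12387 J.
Q = ΔU + W = 12387 + 8258 = 20644 J.

Q ≈ 20600 J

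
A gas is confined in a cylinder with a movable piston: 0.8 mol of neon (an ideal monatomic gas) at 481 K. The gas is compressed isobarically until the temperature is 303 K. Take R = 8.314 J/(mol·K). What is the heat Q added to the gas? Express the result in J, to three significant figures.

Isobaric: W = nRΔT = (0.8)(8.314)(-178) = -1184 J.
ΔU = nCᵥΔT with Cᵥ = 3R/2: ΔU = (0.8)(12.47)(-178) = -1776 J.
Q = ΔU + W = -1776 − 1184 = -2960 J.

Q ≈ -2960 J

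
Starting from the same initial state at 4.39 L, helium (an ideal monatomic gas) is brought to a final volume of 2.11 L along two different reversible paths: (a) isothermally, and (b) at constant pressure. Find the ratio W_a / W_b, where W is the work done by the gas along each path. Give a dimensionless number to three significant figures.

Path (a) isothermal: W = P₁V₁ ln(V₂/V₁) → W_a/(P₁V₁) = -0.7326.
Path (b) isobaric: W = P₁(V₂ − V₁) → W_b/(P₁V₁) = -0.5194.
W_a / W_b = -0.7326 / -0.5194 = 1.411.

W_a / W_b ≈ 1.41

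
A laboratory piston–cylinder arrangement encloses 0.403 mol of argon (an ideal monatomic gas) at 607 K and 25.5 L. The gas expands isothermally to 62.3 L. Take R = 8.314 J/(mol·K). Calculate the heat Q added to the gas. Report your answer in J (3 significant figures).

Q ≈ 1820 J

Isothermal ⇒ ΔU = 0, so Q = W = nRT ln(V₂/V₁).
Q = (0.403)(8.314)(607) ln(62.3/25.5) = 2034 × 0.8933 = 1817 J.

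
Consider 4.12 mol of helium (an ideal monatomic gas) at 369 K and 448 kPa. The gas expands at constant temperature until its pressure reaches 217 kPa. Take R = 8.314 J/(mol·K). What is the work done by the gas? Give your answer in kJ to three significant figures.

W ≈ 9.16 kJ

Isothermal process: W = nRT ln(V₂/V₁) = nRT ln(P₁/P₂).
W = (4.12)(8.314)(369) × ln(448/217)
  = 12640 × ln(2.065) = 12640 × 0.7249
W_by_gas = 9162 J.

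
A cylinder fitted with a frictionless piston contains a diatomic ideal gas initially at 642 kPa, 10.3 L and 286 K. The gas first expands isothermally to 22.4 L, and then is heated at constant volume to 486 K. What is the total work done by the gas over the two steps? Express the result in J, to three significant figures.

Step 1 (isothermal): W = P₁V₁ ln(V₂/V₁) = (6613) ln(22.4/10.3) = 5137 J.
Step 2 (isochoric): W = 0 (constant volume).
W_total = 5137 + 0 = 5137 J.

W_total ≈ 5140 J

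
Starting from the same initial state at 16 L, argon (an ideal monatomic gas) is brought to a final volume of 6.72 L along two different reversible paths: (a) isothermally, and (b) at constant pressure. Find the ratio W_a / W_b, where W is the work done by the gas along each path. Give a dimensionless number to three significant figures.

Path (a) isothermal: W = P₁V₁ ln(V₂/V₁) → W_a/(P₁V₁) = -0.8675.
Path (b) isobaric: W = P₁(V₂ − V₁) → W_b/(P₁V₁) = -0.58.
W_a / W_b = -0.8675 / -0.58 = 1.496.

W_a / W_b ≈ 1.50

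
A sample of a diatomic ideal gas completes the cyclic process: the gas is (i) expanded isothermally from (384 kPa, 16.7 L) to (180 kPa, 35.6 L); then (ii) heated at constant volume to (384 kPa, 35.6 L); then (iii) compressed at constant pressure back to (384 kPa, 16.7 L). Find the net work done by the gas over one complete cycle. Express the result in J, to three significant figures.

W_net ≈ -2400 J

Leg (i): W = PᵢVᵢ ln(V_f/Vᵢ) = (6413) ln(35.6/16.7) = 4854 J.
Leg (ii): W = 0.
Leg (iii): W = PΔV = (384)(16.7 − 35.6) = -7258 J.
W_net = 4854 − 7258 = -2404 J.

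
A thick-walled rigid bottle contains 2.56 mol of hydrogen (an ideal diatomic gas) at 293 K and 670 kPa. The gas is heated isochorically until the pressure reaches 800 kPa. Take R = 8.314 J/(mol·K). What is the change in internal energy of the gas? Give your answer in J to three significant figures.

ΔU ≈ 3030 J

Constant volume ⇒ W = 0, so Q = ΔU = nCᵥΔT with Cᵥ = 5R/2 = 20.79 J/(mol·K).
At constant V, T₂/T₁ = P₂/P₁ ⇒ ΔT = T₁(P₂/P₁ − 1) = 293·(800/670 − 1) = 56.85 K.
ΔU = (2.56)(20.79)(56.85) = 3025 J.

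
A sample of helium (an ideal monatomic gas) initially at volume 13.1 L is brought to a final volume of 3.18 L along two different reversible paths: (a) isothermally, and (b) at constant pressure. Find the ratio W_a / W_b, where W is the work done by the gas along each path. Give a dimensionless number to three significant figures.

W_a / W_b ≈ 1.87

Path (a) isothermal: W = P₁V₁ ln(V₂/V₁) → W_a/(P₁V₁) = -1.416.
Path (b) isobaric: W = P₁(V₂ − V₁) → W_b/(P₁V₁) = -0.7573.
W_a / W_b = -1.416 / -0.7573 = 1.87.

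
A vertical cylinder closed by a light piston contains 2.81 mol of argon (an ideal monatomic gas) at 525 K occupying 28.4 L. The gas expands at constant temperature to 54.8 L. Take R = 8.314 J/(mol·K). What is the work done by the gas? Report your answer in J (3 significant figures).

Isothermal: W = nRT ln(V₂/V₁).
W = (2.81)(8.314)(525) × ln(54.8/28.4)
  = 12265 × 0.6573
W_by_gas = 8062 J.

W ≈ 8060 J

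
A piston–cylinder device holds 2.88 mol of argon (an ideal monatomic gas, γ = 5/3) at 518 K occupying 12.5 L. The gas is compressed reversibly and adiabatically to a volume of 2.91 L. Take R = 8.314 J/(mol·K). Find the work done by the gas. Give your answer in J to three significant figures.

Adiabatic: TV^(γ−1) = const with γ = 5/3.
T₂ = T₁ (V₁/V₂)^(γ−1) = 518 × (12.5/2.91)^0.667 = 518 × 2.642 = 1369 K.
W_by = nCᵥ(T₁ − T₂) = (2.88)(12.47)(518 − 1369) = -30558 J.

W ≈ -30600 J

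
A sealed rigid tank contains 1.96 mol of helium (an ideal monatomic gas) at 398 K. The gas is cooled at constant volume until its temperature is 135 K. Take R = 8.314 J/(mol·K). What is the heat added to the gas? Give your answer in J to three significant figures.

Q ≈ -6430 J

Constant volume ⇒ W = 0, so Q = ΔU = nCᵥΔT with Cᵥ = 3R/2 = 12.47 J/(mol·K).
ΔU = (1.96)(12.47)(135 − 398) = -6429 J.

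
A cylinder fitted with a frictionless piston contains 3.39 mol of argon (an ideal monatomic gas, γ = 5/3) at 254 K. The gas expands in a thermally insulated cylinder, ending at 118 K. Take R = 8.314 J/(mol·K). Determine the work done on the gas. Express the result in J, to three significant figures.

Adiabatic ⇒ Q = 0, so W_by = −ΔU = nCᵥ(T₁ − T₂).
Cᵥ = 3R/2 = 12.47 J/(mol·K).
W = (3.39)(12.47)(254 − 118) = 5750 J.
Work on gas = −W_by = -5750 J.

W ≈ -5750 J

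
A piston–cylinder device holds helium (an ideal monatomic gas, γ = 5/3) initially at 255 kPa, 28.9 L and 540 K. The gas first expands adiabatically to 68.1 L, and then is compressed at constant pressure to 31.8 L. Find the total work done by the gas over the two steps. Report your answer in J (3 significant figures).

Step 1 (adiabatic): W = (P₁V₁ − P₂V₂)/(γ−1) = (7370 − 4162)/0.667 = 4812 J.
After step 1: P = 61.11 kPa, V = 68.1 L, T = 304.9 K.
Step 2 (isobaric): W = PΔV = (61.11 kPa)(31.8 − 68.1 L) = -2218 J.
W_total = 4812 − 2218 = 2593 J.

W_total ≈ 2590 J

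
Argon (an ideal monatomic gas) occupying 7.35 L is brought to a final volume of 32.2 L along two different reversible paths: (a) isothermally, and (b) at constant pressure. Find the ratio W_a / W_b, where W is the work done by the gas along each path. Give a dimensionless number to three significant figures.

W_a / W_b ≈ 0.437

Path (a) isothermal: W = P₁V₁ ln(V₂/V₁) → W_a/(P₁V₁) = 1.477.
Path (b) isobaric: W = P₁(V₂ − V₁) → W_b/(P₁V₁) = 3.381.
W_a / W_b = 1.477 / 3.381 = 0.4369.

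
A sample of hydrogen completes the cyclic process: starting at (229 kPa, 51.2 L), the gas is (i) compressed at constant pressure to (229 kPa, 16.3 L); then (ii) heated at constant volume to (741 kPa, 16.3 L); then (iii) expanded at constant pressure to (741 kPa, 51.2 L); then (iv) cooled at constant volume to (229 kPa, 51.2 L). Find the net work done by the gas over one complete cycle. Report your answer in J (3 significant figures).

Constant-volume legs do no work.
W(i) = (229)(16.3 − 51.2) = -7992 J; W(iii) = (741)(51.2 − 16.3) = 25861 J.
W_net = -7992 + 25861 = 17869 J (the clockwise enclosed area).

W_net ≈ 17900 J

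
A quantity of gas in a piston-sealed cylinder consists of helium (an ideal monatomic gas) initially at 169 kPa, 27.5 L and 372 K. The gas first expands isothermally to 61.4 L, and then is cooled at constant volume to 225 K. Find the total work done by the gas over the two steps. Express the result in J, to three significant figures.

Step 1 (isothermal): W = P₁V₁ ln(V₂/V₁) = (4648) ln(61.4/27.5) = 3733 J.
Step 2 (isochoric): W = 0 (constant volume).
W_total = 3733 + 0 = 3733 J.

W_total ≈ 3730 J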